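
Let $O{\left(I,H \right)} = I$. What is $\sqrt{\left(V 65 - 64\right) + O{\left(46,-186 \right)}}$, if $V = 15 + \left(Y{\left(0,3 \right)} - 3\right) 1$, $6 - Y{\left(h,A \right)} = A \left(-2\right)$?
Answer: $\sqrt{1542} \approx 39.268$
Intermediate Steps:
$Y{\left(h,A \right)} = 6 + 2 A$ ($Y{\left(h,A \right)} = 6 - A \left(-2\right) = 6 - - 2 A = 6 + 2 A$)
$V = 24$ ($V = 15 + \left(\left(6 + 2 \cdot 3\right) - 3\right) 1 = 15 + \left(\left(6 + 6\right) - 3\right) 1 = 15 + \left(12 - 3\right) 1 = 15 + 9 \cdot 1 = 15 + 9 = 24$)
$\sqrt{\left(V 65 - 64\right) + O{\left(46,-186 \right)}} = \sqrt{\left(24 \cdot 65 - 64\right) + 46} = \sqrt{\left(1560 - 64\right) + 46} = \sqrt{1496 + 46} = \sqrt{1542}$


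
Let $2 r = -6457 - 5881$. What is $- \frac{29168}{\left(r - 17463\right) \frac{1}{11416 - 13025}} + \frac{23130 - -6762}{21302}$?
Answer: $- \frac{31219512515}{15731527} \approx -1984.5$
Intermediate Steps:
$r = -6169$ ($r = \frac{-6457 - 5881}{2} = \frac{1}{2} \left(-12338\right) = -6169$)
$- \frac{29168}{\left(r - 17463\right) \frac{1}{11416 - 13025}} + \frac{23130 - -6762}{21302} = - \frac{29168}{\left(-6169 - 17463\right) \frac{1}{11416 - 13025}} + \frac{23130 - -6762}{21302} = - \frac{29168}{\left(-23632\right) \frac{1}{-1609}} + \left(23130 + 6762\right) \frac{1}{21302} = - \frac{29168}{\left(-23632\right) \left(- \frac{1}{1609}\right)} + 29892 \cdot \frac{1}{21302} = - \frac{29168}{\frac{23632}{1609}} + \frac{14946}{10651} = \left(-29168\right) \frac{1609}{23632} + \frac{14946}{10651} = - \frac{2933207}{1477} + \frac{14946}{10651} = - \frac{31219512515}{15731527}$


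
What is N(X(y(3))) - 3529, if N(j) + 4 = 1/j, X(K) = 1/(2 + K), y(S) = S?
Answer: -3528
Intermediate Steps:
N(j) = -4 + 1/j
N(X(y(3))) - 3529 = (-4 + 1/(1/(2 + 3))) - 3529 = (-4 + 1/(1/5)) - 3529 = (-4 + 1/(⅕)) - 3529 = (-4 + 5) - 3529 = 1 - 3529 = -3528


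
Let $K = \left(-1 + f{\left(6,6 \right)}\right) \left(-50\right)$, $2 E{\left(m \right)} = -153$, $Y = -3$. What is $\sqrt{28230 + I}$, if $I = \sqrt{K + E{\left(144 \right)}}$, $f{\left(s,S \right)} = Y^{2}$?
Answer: $\frac{\sqrt{112920 + 2 i \sqrt{1906}}}{2} \approx 168.02 + 0.06496 i$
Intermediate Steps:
$E{\left(m \right)} = - \frac{153}{2}$ ($E{\left(m \right)} = \frac{1}{2} \left(-153\right) = - \frac{153}{2}$)
$f{\left(s,S \right)} = 9$ ($f{\left(s,S \right)} = \left(-3\right)^{2} = 9$)
$K = -400$ ($K = \left(-1 + 9\right) \left(-50\right) = 8 \left(-50\right) = -400$)
$I = \frac{i \sqrt{1906}}{2}$ ($I = \sqrt{-400 - \frac{153}{2}} = \sqrt{- \frac{953}{2}} = \frac{i \sqrt{1906}}{2} \approx 21.829 i$)
$\sqrt{28230 + I} = \sqrt{28230 + \frac{i \sqrt{1906}}{2}}$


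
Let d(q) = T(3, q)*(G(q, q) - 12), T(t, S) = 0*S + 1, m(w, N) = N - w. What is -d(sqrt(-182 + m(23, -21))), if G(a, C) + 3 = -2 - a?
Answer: 17 + I*sqrt(226) ≈ 17.0 + 15.033*I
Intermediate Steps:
T(t, S) = 1 (T(t, S) = 0 + 1 = 1)
G(a, C) = -5 - a (G(a, C) = -3 + (-2 - a) = -5 - a)
d(q) = -17 - q (d(q) = 1*((-5 - q) - 12) = 1*(-17 - q) = -17 - q)
-d(sqrt(-182 + m(23, -21))) = -(-17 - sqrt(-182 + (-21 - 1*23))) = -(-17 - sqrt(-182 + (-21 - 23))) = -(-17 - sqrt(-182 - 44)) = -(-17 - sqrt(-226)) = -(-17 - I*sqrt(226)) = 17 + I*sqrt(226)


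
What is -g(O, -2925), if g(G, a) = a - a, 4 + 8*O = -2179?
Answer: 0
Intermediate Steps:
O = -2183/8 (O = -½ + (⅛)*(-2179) = -½ - 2179/8 = -2183/8 ≈ -272.88)
g(G, a) = 0
-g(O, -2925) = -1*0 = 0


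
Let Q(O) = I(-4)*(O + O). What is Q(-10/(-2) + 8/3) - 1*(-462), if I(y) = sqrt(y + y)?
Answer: 462 + 92*I*sqrt(2)/3 ≈ 462.0 + 43.369*I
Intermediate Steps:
I(y) = sqrt(2)*sqrt(y) (I(y) = sqrt(2*y) = sqrt(2)*sqrt(y))
Q(O) = 4*I*O*sqrt(2) (Q(O) = (sqrt(2)*sqrt(-4))*(O + O) = (sqrt(2)*(2*I))*(2*O) = (2*I*sqrt(2))*(2*O) = 4*I*O*sqrt(2))
Q(-10/(-2) + 8/3) - 1*(-462) = 4*I*(-10/(-2) + 8/3)*sqrt(2) - 1*(-462) = 4*I*(-10*(-1/2) + 8*(1/3))*sqrt(2) + 462 = 4*I*(5 + 8/3)*sqrt(2) + 462 = 4*I*(23/3)*sqrt(2) + 462 = 92*I*sqrt(2)/3 + 462 = 462 + 92*I*sqrt(2)/3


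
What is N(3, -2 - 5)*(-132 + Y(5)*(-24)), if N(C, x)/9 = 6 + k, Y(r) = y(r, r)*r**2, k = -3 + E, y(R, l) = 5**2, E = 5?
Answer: -1089504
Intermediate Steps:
y(R, l) = 25
k = 2 (k = -3 + 5 = 2)
Y(r) = 25*r**2
N(C, x) = 72 (N(C, x) = 9*(6 + 2) = 9*8 = 72)
N(3, -2 - 5)*(-132 + Y(5)*(-24)) = 72*(-132 + (25*5**2)*(-24)) = 72*(-132 + (25*25)*(-24)) = 72*(-132 + 625*(-24)) = 72*(-132 - 15000) = 72*(-15132) = -1089504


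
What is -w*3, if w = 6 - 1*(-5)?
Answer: -33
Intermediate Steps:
w = 11 (w = 6 + 5 = 11)
-w*3 = -1*11*3 = -11*3 = -33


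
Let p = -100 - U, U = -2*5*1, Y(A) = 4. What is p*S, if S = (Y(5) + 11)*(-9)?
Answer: 12150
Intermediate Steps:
U = -10 (U = -10*1 = -10)
p = -90 (p = -100 - 1*(-10) = -100 + 10 = -90)
S = -135 (S = (4 + 11)*(-9) = 15*(-9) = -135)
p*S = -90*(-135) = 12150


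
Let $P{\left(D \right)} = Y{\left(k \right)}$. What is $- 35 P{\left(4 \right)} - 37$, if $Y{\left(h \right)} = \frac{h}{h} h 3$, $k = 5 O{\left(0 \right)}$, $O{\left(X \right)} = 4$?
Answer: $-2137$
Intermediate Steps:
$k = 20$ ($k = 5 \cdot 4 = 20$)
$Y{\left(h \right)} = 3 h$ ($Y{\left(h \right)} = 1 h 3 = h 3 = 3 h$)
$P{\left(D \right)} = 60$ ($P{\left(D \right)} = 3 \cdot 20 = 60$)
$- 35 P{\left(4 \right)} - 37 = \left(-35\right) 60 - 37 = -2100 - 37 = -2137$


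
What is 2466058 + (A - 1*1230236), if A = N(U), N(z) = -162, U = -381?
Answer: 1235660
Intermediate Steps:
A = -162
2466058 + (A - 1*1230236) = 2466058 + (-162 - 1*1230236) = 2466058 + (-162 - 1230236) = 2466058 - 1230398 = 1235660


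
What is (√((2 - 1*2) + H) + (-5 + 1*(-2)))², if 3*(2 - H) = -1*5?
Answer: (21 - √33)²/9 ≈ 25.859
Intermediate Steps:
H = 11/3 (H = 2 - (-1)*5/3 = 2 - ⅓*(-5) = 2 + 5/3 = 11/3 ≈ 3.6667)
(√((2 - 1*2) + H) + (-5 + 1*(-2)))² = (√((2 - 1*2) + 11/3) + (-5 + 1*(-2)))² = (√((2 - 2) + 11/3) + (-5 - 2))² = (√(0 + 11/3) - 7)² = (√(11/3) - 7)² = (√33/3 - 7)² = (-7 + √33/3)²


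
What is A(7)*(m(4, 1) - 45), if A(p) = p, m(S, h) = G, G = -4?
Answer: -343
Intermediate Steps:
m(S, h) = -4
A(7)*(m(4, 1) - 45) = 7*(-4 - 45) = 7*(-49) = -343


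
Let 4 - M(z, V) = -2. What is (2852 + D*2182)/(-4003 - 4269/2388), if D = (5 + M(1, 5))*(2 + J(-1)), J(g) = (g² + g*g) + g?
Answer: -59586968/3187811 ≈ -18.692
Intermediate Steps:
J(g) = g + 2*g² (J(g) = (g² + g²) + g = 2*g² + g = g + 2*g²)
M(z, V) = 6 (M(z, V) = 4 - 1*(-2) = 4 + 2 = 6)
D = 33 (D = (5 + 6)*(2 - (1 + 2*(-1))) = 11*(2 - (1 - 2)) = 11*(2 - 1*(-1)) = 11*(2 + 1) = 11*3 = 33)
(2852 + D*2182)/(-4003 - 4269/2388) = (2852 + 33*2182)/(-4003 - 4269/2388) = (2852 + 72006)/(-4003 - 4269*1/2388) = 74858/(-4003 - 1423/796) = 74858/(-3187811/796) = 74858*(-796/3187811) = -59586968/3187811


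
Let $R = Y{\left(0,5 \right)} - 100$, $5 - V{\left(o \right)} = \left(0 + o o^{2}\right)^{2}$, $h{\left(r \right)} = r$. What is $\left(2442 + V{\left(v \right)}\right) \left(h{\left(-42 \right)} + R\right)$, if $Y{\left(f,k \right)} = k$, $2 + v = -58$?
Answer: $6391871664761$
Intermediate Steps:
$v = -60$ ($v = -2 - 58 = -60$)
$V{\left(o \right)} = 5 - o^{6}$ ($V{\left(o \right)} = 5 - \left(0 + o o^{2}\right)^{2} = 5 - \left(0 + o^{3}\right)^{2} = 5 - \left(o^{3}\right)^{2} = 5 - o^{6}$)
$R = -95$ ($R = 5 - 100 = -95$)
$\left(2442 + V{\left(v \right)}\right) \left(h{\left(-42 \right)} + R\right) = \left(2442 + \left(5 - \left(-60\right)^{6}\right)\right) \left(-42 - 95\right) = \left(2442 + \left(5 - 46656000000\right)\right) \left(-137\right) = \left(2442 - 46655999995\right) \left(-137\right) = \left(-46655997553\right) \left(-137\right) = 6391871664761$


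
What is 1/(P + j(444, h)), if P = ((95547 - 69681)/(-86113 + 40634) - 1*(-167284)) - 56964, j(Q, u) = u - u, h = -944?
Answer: 45479/5017217414 ≈ 9.0646e-6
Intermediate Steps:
j(Q, u) = 0
P = 5017217414/45479 (P = (25866/(-45479) + 167284) - 56964 = (25866*(-1/45479) + 167284) - 56964 = (-25866/45479 + 167284) - 56964 = 7607883170/45479 - 56964 = 5017217414/45479 ≈ 1.1032e+5)
1/(P + j(444, h)) = 1/(5017217414/45479 + 0) = 1/(5017217414/45479) = 45479/5017217414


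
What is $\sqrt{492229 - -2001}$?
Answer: $\sqrt{494230} \approx 703.01$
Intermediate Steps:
$\sqrt{492229 - -2001} = \sqrt{492229 + 2001} = \sqrt{494230}$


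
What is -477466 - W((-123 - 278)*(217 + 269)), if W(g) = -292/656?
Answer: -78304351/164 ≈ -4.7747e+5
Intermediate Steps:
W(g) = -73/164 (W(g) = -292*1/656 = -73/164)
-477466 - W((-123 - 278)*(217 + 269)) = -477466 - 1*(-73/164) = -477466 + 73/164 = -78304351/164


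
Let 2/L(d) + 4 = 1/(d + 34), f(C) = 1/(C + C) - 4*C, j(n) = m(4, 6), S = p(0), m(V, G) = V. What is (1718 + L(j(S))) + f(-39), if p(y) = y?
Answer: 22065893/11778 ≈ 1873.5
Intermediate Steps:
S = 0
j(n) = 4
f(C) = 1/(2*C) - 4*C
L(d) = 2/(-4 + 1/(34 + d)) (L(d) = 2/(-4 + 1/(d + 34)) = 2/(-4 + 1/(34 + d)))
(1718 + L(j(S))) + f(-39) = (1718 + 2*(-34 - 1*4)/(135 + 4*4)) + ((½)/(-39) - 4*(-39)) = (1718 + 2*(-34 - 4)/(135 + 16)) + ((½)*(-1/39) + 156) = (1718 + 2*(-38)/151) + (-1/78 + 156) = (1718 + 2*(1/151)*(-38)) + 12167/78 = (1718 - 76/151) + 12167/78 = 259342/151 + 12167/78 = 22065893/11778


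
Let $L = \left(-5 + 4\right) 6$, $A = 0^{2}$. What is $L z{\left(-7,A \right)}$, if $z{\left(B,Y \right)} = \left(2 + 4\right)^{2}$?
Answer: $-216$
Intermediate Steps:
$A = 0$
$z{\left(B,Y \right)} = 36$ ($z{\left(B,Y \right)} = 6^{2} = 36$)
$L = -6$ ($L = \left(-1\right) 6 = -6$)
$L z{\left(-7,A \right)} = \left(-6\right) 36 = -216$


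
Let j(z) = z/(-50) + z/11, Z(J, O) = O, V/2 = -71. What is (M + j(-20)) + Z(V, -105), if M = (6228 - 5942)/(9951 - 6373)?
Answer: -10463152/98395 ≈ -106.34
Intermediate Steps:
V = -142 (V = 2*(-71) = -142)
j(z) = 39*z/550 (j(z) = z*(-1/50) + z*(1/11) = -z/50 + z/11 = 39*z/550)
M = 143/1789 (M = 286/3578 = 286*(1/3578) = 143/1789 ≈ 0.079933)
(M + j(-20)) + Z(V, -105) = (143/1789 + (39/550)*(-20)) - 105 = (143/1789 - 78/55) - 105 = -131677/98395 - 105 = -10463152/98395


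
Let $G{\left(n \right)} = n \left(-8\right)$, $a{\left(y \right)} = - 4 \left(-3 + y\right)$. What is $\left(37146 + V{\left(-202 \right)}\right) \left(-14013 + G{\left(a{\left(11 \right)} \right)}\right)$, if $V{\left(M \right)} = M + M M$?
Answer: $-1069579236$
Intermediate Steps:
$a{\left(y \right)} = 12 - 4 y$
$G{\left(n \right)} = - 8 n$
$V{\left(M \right)} = M + M^{2}$
$\left(37146 + V{\left(-202 \right)}\right) \left(-14013 + G{\left(a{\left(11 \right)} \right)}\right) = \left(37146 - 202 \left(1 - 202\right)\right) \left(-14013 - 8 \left(12 - 44\right)\right) = \left(37146 - -40602\right) \left(-14013 - 8 \left(12 - 44\right)\right) = \left(37146 + 40602\right) \left(-14013 - -256\right) = 77748 \left(-14013 + 256\right) = 77748 \left(-13757\right) = -1069579236$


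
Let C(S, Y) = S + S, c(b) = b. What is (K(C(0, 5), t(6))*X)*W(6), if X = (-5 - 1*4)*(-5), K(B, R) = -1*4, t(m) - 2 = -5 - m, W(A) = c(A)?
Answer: -1080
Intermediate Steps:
W(A) = A
C(S, Y) = 2*S
t(m) = -3 - m (t(m) = 2 + (-5 - m) = -3 - m)
K(B, R) = -4
X = 45 (X = (-5 - 4)*(-5) = -9*(-5) = 45)
(K(C(0, 5), t(6))*X)*W(6) = -4*45*6 = -180*6 = -1080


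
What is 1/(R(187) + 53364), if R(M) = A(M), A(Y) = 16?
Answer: 1/53380 ≈ 1.8734e-5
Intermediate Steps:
R(M) = 16
1/(R(187) + 53364) = 1/(16 + 53364) = 1/53380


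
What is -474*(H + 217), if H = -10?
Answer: -98118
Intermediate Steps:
-474*(H + 217) = -474*(-10 + 217) = -474*207 = -98118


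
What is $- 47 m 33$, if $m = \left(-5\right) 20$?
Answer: $155100$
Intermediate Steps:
$m = -100$
$- 47 m 33 = \left(-47\right) \left(-100\right) 33 = 4700 \cdot 33 = 155100$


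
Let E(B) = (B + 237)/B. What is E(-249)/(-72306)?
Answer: -2/3000699 ≈ -6.6651e-7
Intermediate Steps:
E(B) = (237 + B)/B
E(-249)/(-72306) = ((237 - 249)/(-249))/(-72306) = -1/249*(-12)*(-1/72306) = (4/83)*(-1/72306) = -2/3000699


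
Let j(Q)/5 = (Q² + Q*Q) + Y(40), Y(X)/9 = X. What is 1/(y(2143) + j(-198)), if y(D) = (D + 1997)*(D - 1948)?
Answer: 1/1201140 ≈ 8.3254e-7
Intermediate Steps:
Y(X) = 9*X
y(D) = (-1948 + D)*(1997 + D) (y(D) = (1997 + D)*(-1948 + D) = (-1948 + D)*(1997 + D))
j(Q) = 1800 + 10*Q² (j(Q) = 5*((Q² + Q*Q) + 9*40) = 5*((Q² + Q²) + 360) = 5*(2*Q² + 360) = 5*(360 + 2*Q²) = 1800 + 10*Q²)
1/(y(2143) + j(-198)) = 1/((-3890156 + 2143² + 49*2143) + (1800 + 10*(-198)²)) = 1/((-3890156 + 4592449 + 105007) + (1800 + 10*39204)) = 1/(807300 + (1800 + 392040)) = 1/(807300 + 393840) = 1/1201140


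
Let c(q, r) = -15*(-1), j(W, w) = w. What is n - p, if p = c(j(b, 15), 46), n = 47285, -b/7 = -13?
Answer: 47270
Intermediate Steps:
b = 91 (b = -7*(-13) = 91)
c(q, r) = 15
p = 15
n - p = 47285 - 1*15 = 47285 - 15 = 47270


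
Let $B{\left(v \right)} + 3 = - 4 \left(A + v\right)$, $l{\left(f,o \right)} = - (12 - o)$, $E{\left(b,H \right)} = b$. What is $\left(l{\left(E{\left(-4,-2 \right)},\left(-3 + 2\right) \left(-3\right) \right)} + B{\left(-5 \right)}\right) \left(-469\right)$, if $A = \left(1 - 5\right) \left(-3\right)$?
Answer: $18760$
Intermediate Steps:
$A = 12$ ($A = \left(-4\right) \left(-3\right) = 12$)
$l{\left(f,o \right)} = -12 + o$
$B{\left(v \right)} = -51 - 4 v$ ($B{\left(v \right)} = -3 - 4 \left(12 + v\right) = -3 - \left(48 + 4 v\right) = -51 - 4 v$)
$\left(l{\left(E{\left(-4,-2 \right)},\left(-3 + 2\right) \left(-3\right) \right)} + B{\left(-5 \right)}\right) \left(-469\right) = \left(\left(-12 + \left(-3 + 2\right) \left(-3\right)\right) - 31\right) \left(-469\right) = \left(\left(-12 - -3\right) + \left(-51 + 20\right)\right) \left(-469\right) = \left(\left(-12 + 3\right) - 31\right) \left(-469\right) = \left(-9 - 31\right) \left(-469\right) = \left(-40\right) \left(-469\right) = 18760$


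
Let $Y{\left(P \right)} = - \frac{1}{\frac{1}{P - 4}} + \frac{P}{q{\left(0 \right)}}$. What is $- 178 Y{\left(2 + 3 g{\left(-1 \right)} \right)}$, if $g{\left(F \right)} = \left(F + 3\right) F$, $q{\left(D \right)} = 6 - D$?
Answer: $- \frac{3916}{3} \approx -1305.3$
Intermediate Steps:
$g{\left(F \right)} = F \left(3 + F\right)$ ($g{\left(F \right)} = \left(3 + F\right) F = F \left(3 + F\right)$)
$Y{\left(P \right)} = 4 - \frac{5 P}{6}$ ($Y{\left(P \right)} = - \frac{1}{\frac{1}{P - 4}} + \frac{P}{6 - 0} = - \frac{1}{\frac{1}{-4 + P}} + \frac{P}{6 + 0} = - (-4 + P) + \frac{P}{6} = \left(4 - P\right) + P \frac{1}{6} = \left(4 - P\right) + \frac{P}{6} = 4 - \frac{5 P}{6}$)
$- 178 Y{\left(2 + 3 g{\left(-1 \right)} \right)} = - 178 \left(4 - \frac{5 \left(2 + 3 \left(- (3 - 1)\right)\right)}{6}\right) = - 178 \left(4 - \frac{5 \left(2 + 3 \left(\left(-1\right) 2\right)\right)}{6}\right) = - 178 \left(4 - \frac{5 \left(2 + 3 \left(-2\right)\right)}{6}\right) = - 178 \left(4 - \frac{5 \left(2 - 6\right)}{6}\right) = - 178 \left(4 - - \frac{10}{3}\right) = - 178 \left(4 + \frac{10}{3}\right) = \left(-178\right) \frac{22}{3} = - \frac{3916}{3}$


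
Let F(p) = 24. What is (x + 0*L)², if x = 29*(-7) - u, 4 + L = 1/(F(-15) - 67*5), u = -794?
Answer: 349281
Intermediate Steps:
L = -1245/311 (L = -4 + 1/(24 - 67*5) = -4 + 1/(24 - 335) = -4 + 1/(-311) = -4 - 1/311 = -1245/311 ≈ -4.0032)
x = 591 (x = 29*(-7) - 1*(-794) = -203 + 794 = 591)
(x + 0*L)² = (591 + 0*(-1245/311))² = (591 + 0)² = 591² = 349281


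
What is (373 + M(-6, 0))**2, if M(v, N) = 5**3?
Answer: 248004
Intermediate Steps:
M(v, N) = 125
(373 + M(-6, 0))**2 = (373 + 125)**2 = 498**2 = 248004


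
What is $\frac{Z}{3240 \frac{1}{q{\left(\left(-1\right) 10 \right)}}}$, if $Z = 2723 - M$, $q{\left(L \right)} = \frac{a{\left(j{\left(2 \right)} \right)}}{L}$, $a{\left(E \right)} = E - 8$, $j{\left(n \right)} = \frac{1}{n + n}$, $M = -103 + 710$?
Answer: $\frac{16399}{32400} \approx 0.50614$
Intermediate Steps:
$M = 607$
$j{\left(n \right)} = \frac{1}{2 n}$
$a{\left(E \right)} = -8 + E$
$q{\left(L \right)} = - \frac{31}{4 L}$ ($q{\left(L \right)} = \frac{-8 + \frac{1}{2 \cdot 2}}{L} = \frac{-8 + \frac{1}{2} \cdot \frac{1}{2}}{L} = \frac{-8 + \frac{1}{4}}{L} = - \frac{31}{4 L}$)
$Z = 2116$ ($Z = 2723 - 607 = 2116$)
$\frac{Z}{3240 \frac{1}{q{\left(\left(-1\right) 10 \right)}}} = \frac{2116}{3240 \frac{1}{\left(- \frac{31}{4}\right) \frac{1}{\left(-1\right) 10}}} = \frac{2116}{3240 \frac{1}{\left(- \frac{31}{4}\right) \frac{1}{-10}}} = \frac{2116}{3240 \frac{1}{\left(- \frac{31}{4}\right) \left(- \frac{1}{10}\right)}} = \frac{2116}{3240 \frac{1}{\frac{31}{40}}} = \frac{2116}{3240 \cdot \frac{40}{31}} = \frac{2116}{\frac{129600}{31}} = 2116 \cdot \frac{31}{129600} = \frac{16399}{32400}$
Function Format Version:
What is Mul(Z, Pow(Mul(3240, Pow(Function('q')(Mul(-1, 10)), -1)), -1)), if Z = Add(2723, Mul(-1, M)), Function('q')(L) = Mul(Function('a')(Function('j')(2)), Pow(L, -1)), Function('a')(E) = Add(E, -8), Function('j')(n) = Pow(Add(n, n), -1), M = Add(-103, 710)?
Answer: Rational(16399, 32400) ≈ 0.50614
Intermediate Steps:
M = 607
Function('j')(n) = Mul(Rational(1, 2), Pow(n, -1)) (Function('j')(n) = Pow(Mul(2, n), -1) = Mul(Rational(1, 2), Pow(n, -1)))
Function('a')(E) = Add(-8, E)
Function('q')(L) = Mul(Rational(-31, 4), Pow(L, -1)) (Function('q')(L) = Mul(Add(-8, Mul(Rational(1, 2), Pow(2, -1))), Pow(L, -1)) = Mul(Add(-8, Mul(Rational(1, 2), Rational(1, 2))), Pow(L, -1)) = Mul(Add(-8, Rational(1, 4)), Pow(L, -1)) = Mul(Rational(-31, 4), Pow(L, -1)))
Z = 2116 (Z = Add(2723, Mul(-1, 607)) = Add(2723, -607) = 2116)
Mul(Z, Pow(Mul(3240, Pow(Function('q')(Mul(-1, 10)), -1)), -1)) = Mul(2116, Pow(Mul(3240, Pow(Mul(Rational(-31, 4), Pow(Mul(-1, 10), -1)), -1)), -1)) = Mul(2116, Pow(Mul(3240, Pow(Mul(Rational(-31, 4), Pow(-10, -1)), -1)), -1)) = Mul(2116, Pow(Mul(3240, Pow(Mul(Rational(-31, 4), Rational(-1, 10)), -1)), -1)) = Mul(2116, Pow(Mul(3240, Pow(Rational(31, 40), -1)), -1)) = Mul(2116, Pow(Mul(3240, Rational(40, 31)), -1)) = Mul(2116, Pow(Rational(129600, 31), -1)) = Mul(2116, Rational(31, 129600)) = Rational(16399, 32400)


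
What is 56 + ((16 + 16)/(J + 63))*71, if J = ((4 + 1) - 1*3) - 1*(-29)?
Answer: 3768/47 ≈ 80.170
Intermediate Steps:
J = 31 (J = (5 - 3) + 29 = 2 + 29 = 31)
56 + ((16 + 16)/(J + 63))*71 = 56 + ((16 + 16)/(31 + 63))*71 = 56 + (32/94)*71 = 56 + (32*(1/94))*71 = 56 + (16/47)*71 = 56 + 1136/47 = 3768/47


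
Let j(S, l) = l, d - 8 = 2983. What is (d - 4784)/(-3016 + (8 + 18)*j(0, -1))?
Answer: 1793/3042 ≈ 0.58941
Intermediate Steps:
d = 2991 (d = 8 + 2983 = 2991)
(d - 4784)/(-3016 + (8 + 18)*j(0, -1)) = (2991 - 4784)/(-3016 + (8 + 18)*(-1)) = -1793/(-3016 + 26*(-1)) = -1793/(-3016 - 26) = -1793/(-3042) = -1793*(-1/3042) = 1793/3042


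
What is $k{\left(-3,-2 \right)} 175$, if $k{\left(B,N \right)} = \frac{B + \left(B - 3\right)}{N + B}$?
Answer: $315$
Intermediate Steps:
$k{\left(B,N \right)} = \frac{-3 + 2 B}{B + N}$ ($k{\left(B,N \right)} = \frac{B + \left(B - 3\right)}{B + N} = \frac{B + \left(-3 + B\right)}{B + N} = \frac{-3 + 2 B}{B + N}$)
$k{\left(-3,-2 \right)} 175 = \frac{-3 + 2 \left(-3\right)}{-3 - 2} \cdot 175 = \frac{-3 - 6}{-5} \cdot 175 = \left(- \frac{1}{5}\right) \left(-9\right) 175 = \frac{9}{5} \cdot 175 = 315$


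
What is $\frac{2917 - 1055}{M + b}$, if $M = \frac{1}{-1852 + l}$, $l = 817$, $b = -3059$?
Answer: $- \frac{963585}{1583033} \approx -0.6087$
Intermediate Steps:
$M = - \frac{1}{1035}$ ($M = \frac{1}{-1852 + 817} = \frac{1}{-1035} = - \frac{1}{1035} \approx -0.00096618$)
$\frac{2917 - 1055}{M + b} = \frac{2917 - 1055}{- \frac{1}{1035} - 3059} = \frac{1862}{- \frac{3166066}{1035}} = 1862 \left(- \frac{1035}{3166066}\right) = - \frac{963585}{1583033}$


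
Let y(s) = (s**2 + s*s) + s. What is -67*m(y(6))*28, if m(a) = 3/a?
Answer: -938/13 ≈ -72.154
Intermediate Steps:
y(s) = s + 2*s**2 (y(s) = (s**2 + s**2) + s = 2*s**2 + s = s + 2*s**2)
-67*m(y(6))*28 = -201/(6*(1 + 2*6))*28 = -201/(6*(1 + 12))*28 = -201/(6*13)*28 = -201/78*28 = -67*1/26*28 = -67/26*28 = -938/13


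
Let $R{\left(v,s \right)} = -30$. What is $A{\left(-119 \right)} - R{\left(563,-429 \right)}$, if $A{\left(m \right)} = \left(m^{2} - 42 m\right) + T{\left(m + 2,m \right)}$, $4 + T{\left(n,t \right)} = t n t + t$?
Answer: $-1637771$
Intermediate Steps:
$T{\left(n,t \right)} = -4 + t + n t^{2}$ ($T{\left(n,t \right)} = -4 + \left(t n t + t\right) = -4 + \left(n t t + t\right) = -4 + \left(n t^{2} + t\right) = -4 + \left(t + n t^{2}\right) = -4 + t + n t^{2}$)
$A{\left(m \right)} = -4 + m^{2} - 41 m + m^{2} \left(2 + m\right)$ ($A{\left(m \right)} = \left(m^{2} - 42 m\right) + \left(-4 + m + \left(m + 2\right) m^{2}\right) = \left(m^{2} - 42 m\right) + \left(-4 + m + \left(2 + m\right) m^{2}\right) = \left(m^{2} - 42 m\right) + \left(-4 + m + m^{2} \left(2 + m\right)\right) = -4 + m^{2} - 41 m + m^{2} \left(2 + m\right)$)
$A{\left(-119 \right)} - R{\left(563,-429 \right)} = \left(-4 + \left(-119\right)^{3} - -4879 + 3 \left(-119\right)^{2}\right) - -30 = \left(-4 - 1685159 + 4879 + 3 \cdot 14161\right) + 30 = \left(-4 - 1685159 + 4879 + 42483\right) + 30 = -1637801 + 30 = -1637771$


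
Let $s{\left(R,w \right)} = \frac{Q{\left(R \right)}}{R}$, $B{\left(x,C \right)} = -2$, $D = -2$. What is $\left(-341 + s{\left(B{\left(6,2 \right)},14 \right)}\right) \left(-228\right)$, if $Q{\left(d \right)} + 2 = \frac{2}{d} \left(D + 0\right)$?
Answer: $77748$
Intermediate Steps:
$Q{\left(d \right)} = -2 - \frac{4}{d}$ ($Q{\left(d \right)} = -2 + \frac{2}{d} \left(-2 + 0\right) = -2 + \frac{2}{d} \left(-2\right) = -2 - \frac{4}{d}$)
$s{\left(R,w \right)} = \frac{-2 - \frac{4}{R}}{R}$
$\left(-341 + s{\left(B{\left(6,2 \right)},14 \right)}\right) \left(-228\right) = \left(-341 + \frac{2 \left(-2 - -2\right)}{4}\right) \left(-228\right) = \left(-341 + 2 \cdot \frac{1}{4} \left(-2 + 2\right)\right) \left(-228\right) = \left(-341 + 2 \cdot \frac{1}{4} \cdot 0\right) \left(-228\right) = \left(-341 + 0\right) \left(-228\right) = \left(-341\right) \left(-228\right) = 77748$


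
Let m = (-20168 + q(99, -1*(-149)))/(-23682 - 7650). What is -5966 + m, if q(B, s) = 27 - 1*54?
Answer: -26700931/4476 ≈ -5965.4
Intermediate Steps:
q(B, s) = -27 (q(B, s) = 27 - 54 = -27)
m = 2885/4476 (m = (-20168 - 27)/(-23682 - 7650) = -20195/(-31332) = -20195*(-1/31332) = 2885/4476 ≈ 0.64455)
-5966 + m = -5966 + 2885/4476 = -26700931/4476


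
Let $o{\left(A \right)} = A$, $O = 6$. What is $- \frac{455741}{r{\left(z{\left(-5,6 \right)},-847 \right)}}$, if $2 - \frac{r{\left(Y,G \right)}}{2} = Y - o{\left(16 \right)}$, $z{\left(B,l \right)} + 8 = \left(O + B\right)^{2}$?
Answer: $- \frac{455741}{50} \approx -9114.8$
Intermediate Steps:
$z{\left(B,l \right)} = -8 + \left(6 + B\right)^{2}$
$r{\left(Y,G \right)} = 36 - 2 Y$ ($r{\left(Y,G \right)} = 4 - 2 \left(Y - 16\right) = 4 - 2 \left(-16 + Y\right) = 4 - \left(-32 + 2 Y\right) = 36 - 2 Y$)
$- \frac{455741}{r{\left(z{\left(-5,6 \right)},-847 \right)}} = - \frac{455741}{36 - 2 \left(-8 + \left(6 - 5\right)^{2}\right)} = - \frac{455741}{36 - 2 \left(-8 + 1^{2}\right)} = - \frac{455741}{36 - 2 \left(-8 + 1\right)} = - \frac{455741}{36 - -14} = - \frac{455741}{36 + 14} = - \frac{455741}{50}$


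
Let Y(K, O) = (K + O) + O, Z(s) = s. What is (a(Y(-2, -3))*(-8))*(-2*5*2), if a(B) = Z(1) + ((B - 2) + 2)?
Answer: -1120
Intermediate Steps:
Y(K, O) = K + 2*O
a(B) = 1 + B (a(B) = 1 + ((B - 2) + 2) = 1 + ((-2 + B) + 2) = 1 + B)
(a(Y(-2, -3))*(-8))*(-2*5*2) = ((1 + (-2 + 2*(-3)))*(-8))*(-2*5*2) = ((1 + (-2 - 6))*(-8))*(-10*2) = ((1 - 8)*(-8))*(-20) = -7*(-8)*(-20) = 56*(-20) = -1120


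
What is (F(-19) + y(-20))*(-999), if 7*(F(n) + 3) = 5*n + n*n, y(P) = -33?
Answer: -1998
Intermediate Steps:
F(n) = -3 + n²/7 + 5*n/7 (F(n) = -3 + (5*n + n*n)/7 = -3 + (5*n + n²)/7 = -3 + (n² + 5*n)/7 = -3 + (n²/7 + 5*n/7) = -3 + n²/7 + 5*n/7)
(F(-19) + y(-20))*(-999) = ((-3 + (⅐)*(-19)² + (5/7)*(-19)) - 33)*(-999) = ((-3 + (⅐)*361 - 95/7) - 33)*(-999) = ((-3 + 361/7 - 95/7) - 33)*(-999) = (35 - 33)*(-999) = 2*(-999) = -1998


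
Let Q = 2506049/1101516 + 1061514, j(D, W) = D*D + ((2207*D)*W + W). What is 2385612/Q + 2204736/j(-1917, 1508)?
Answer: 1288712101619092910064/573521332189490406755 ≈ 2.2470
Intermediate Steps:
j(D, W) = W + D² + 2207*D*W (j(D, W) = D² + (2207*D*W + W) = D² + (W + 2207*D*W) = W + D² + 2207*D*W)
Q = 89944397021/84732 (Q = 2506049*(1/1101516) + 1061514 = 192773/84732 + 1061514 = 89944397021/84732 ≈ 1.0615e+6)
2385612/Q + 2204736/j(-1917, 1508) = 2385612/(89944397021/84732) + 2204736/(1508 + (-1917)² + 2207*(-1917)*1508) = 2385612*(84732/89944397021) + 2204736/(1508 + 3674889 - 6380075052) = 202137675984/89944397021 + 2204736/(-6376398655) = 202137675984/89944397021 + 2204736*(-1/6376398655) = 202137675984/89944397021 - 2204736/6376398655 = 1288712101619092910064/573521332189490406755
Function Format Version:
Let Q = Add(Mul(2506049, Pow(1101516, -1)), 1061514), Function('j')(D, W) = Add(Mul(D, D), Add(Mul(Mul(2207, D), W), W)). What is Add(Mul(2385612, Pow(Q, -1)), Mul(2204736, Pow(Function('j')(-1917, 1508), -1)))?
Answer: Rational(1288712101619092910064, 573521332189490406755) ≈ 2.2470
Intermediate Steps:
Function('j')(D, W) = Add(W, Pow(D, 2), Mul(2207, D, W)) (Function('j')(D, W) = Add(Pow(D, 2), Add(Mul(2207, D, W), W)) = Add(Pow(D, 2), Add(W, Mul(2207, D, W))) = Add(W, Pow(D, 2), Mul(2207, D, W)))
Q = Rational(89944397021, 84732) (Q = Add(Mul(2506049, Rational(1, 1101516)), 1061514) = Add(Rational(192773, 84732), 1061514) = Rational(89944397021, 84732) ≈ 1.0615e+6)
Add(Mul(2385612, Pow(Q, -1)), Mul(2204736, Pow(Function('j')(-1917, 1508), -1))) = Add(Mul(2385612, Pow(Rational(89944397021, 84732), -1)), Mul(2204736, Pow(Add(1508, Pow(-1917, 2), Mul(2207, -1917, 1508)), -1))) = Add(Mul(2385612, Rational(84732, 89944397021)), Mul(2204736, Pow(Add(1508, 3674889, -6380075052), -1))) = Add(Rational(202137675984, 89944397021), Mul(2204736, Pow(-6376398655, -1))) = Add(Rational(202137675984, 89944397021), Mul(2204736, Rational(-1, 6376398655))) = Add(Rational(202137675984, 89944397021), Rational(-2204736, 6376398655)) = Rational(1288712101619092910064, 573521332189490406755)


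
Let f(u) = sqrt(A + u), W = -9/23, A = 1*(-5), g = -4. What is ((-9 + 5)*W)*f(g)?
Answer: 108*I/23 ≈ 4.6956*I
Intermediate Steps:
A = -5
W = -9/23 (W = -9*1/23 = -9/23 ≈ -0.39130)
f(u) = sqrt(-5 + u)
((-9 + 5)*W)*f(g) = ((-9 + 5)*(-9/23))*sqrt(-5 - 4) = (-4*(-9/23))*sqrt(-9) = 36*(3*I)/23 = 108*I/23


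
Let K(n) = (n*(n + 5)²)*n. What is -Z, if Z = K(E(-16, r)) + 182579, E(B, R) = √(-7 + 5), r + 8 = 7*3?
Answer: -182533 + 20*I*√2 ≈ -1.8253e+5 + 28.284*I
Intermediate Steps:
r = 13 (r = -8 + 7*3 = -8 + 21 = 13)
E(B, R) = I*√2 (E(B, R) = √(-2) = I*√2)
K(n) = n²*(5 + n)² (K(n) = (n*(5 + n)²)*n = n²*(5 + n)²)
Z = 182579 - 2*(5 + I*√2)² (Z = (I*√2)²*(5 + I*√2)² + 182579 = -2*(5 + I*√2)² + 182579 = 182579 - 2*(5 + I*√2)² ≈ 1.8253e+5 - 28.284*I)
-Z = -(182533 - 20*I*√2) = -182533 + 20*I*√2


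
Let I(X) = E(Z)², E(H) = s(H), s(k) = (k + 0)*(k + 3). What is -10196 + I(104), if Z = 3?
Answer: -9872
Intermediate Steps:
s(k) = k*(3 + k)
E(H) = H*(3 + H)
I(X) = 324 (I(X) = (3*(3 + 3))² = (3*6)² = 18² = 324)
-10196 + I(104) = -10196 + 324 = -9872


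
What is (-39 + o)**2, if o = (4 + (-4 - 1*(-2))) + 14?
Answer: 529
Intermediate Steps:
o = 16 (o = (4 + (-4 + 2)) + 14 = (4 - 2) + 14 = 2 + 14 = 16)
(-39 + o)**2 = (-39 + 16)**2 = (-23)**2 = 529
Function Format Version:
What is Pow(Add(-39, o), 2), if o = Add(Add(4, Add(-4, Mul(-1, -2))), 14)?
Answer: 529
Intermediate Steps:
o = 16 (o = Add(Add(4, Add(-4, 2)), 14) = Add(Add(4, -2), 14) = Add(2, 14) = 16)
Pow(Add(-39, o), 2) = Pow(Add(-39, 16), 2) = Pow(-23, 2) = 529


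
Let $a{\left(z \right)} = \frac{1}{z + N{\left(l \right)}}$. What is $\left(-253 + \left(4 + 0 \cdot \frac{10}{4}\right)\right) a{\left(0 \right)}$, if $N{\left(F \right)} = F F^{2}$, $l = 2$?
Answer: $- \frac{249}{8} \approx -31.125$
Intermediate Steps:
$N{\left(F \right)} = F^{3}$
$a{\left(z \right)} = \frac{1}{8 + z}$ ($a{\left(z \right)} = \frac{1}{z + 2^{3}} = \frac{1}{z + 8} = \frac{1}{8 + z}$)
$\left(-253 + \left(4 + 0 \cdot \frac{10}{4}\right)\right) a{\left(0 \right)} = \frac{-253 + \left(4 + 0 \cdot \frac{10}{4}\right)}{8 + 0} = \frac{-253 + \left(4 + 0 \cdot 10 \cdot \frac{1}{4}\right)}{8} = \left(-253 + \left(4 + 0 \cdot \frac{5}{2}\right)\right) \frac{1}{8} = \left(-253 + \left(4 + 0\right)\right) \frac{1}{8} = \left(-253 + 4\right) \frac{1}{8} = \left(-249\right) \frac{1}{8} = - \frac{249}{8}$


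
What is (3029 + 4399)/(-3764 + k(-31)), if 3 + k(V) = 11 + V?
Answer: -7428/3787 ≈ -1.9614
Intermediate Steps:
k(V) = 8 + V (k(V) = -3 + (11 + V) = 8 + V)
(3029 + 4399)/(-3764 + k(-31)) = (3029 + 4399)/(-3764 + (8 - 31)) = 7428/(-3764 - 23) = 7428/(-3787) = 7428*(-1/3787) = -7428/3787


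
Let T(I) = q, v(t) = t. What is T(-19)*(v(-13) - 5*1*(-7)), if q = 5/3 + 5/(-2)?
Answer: -55/3 ≈ -18.333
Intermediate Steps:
q = -⅚ (q = 5*(⅓) + 5*(-½) = 5/3 - 5/2 = -⅚ ≈ -0.83333)
T(I) = -⅚
T(-19)*(v(-13) - 5*1*(-7)) = -5*(-13 - 5*1*(-7))/6 = -5*(-13 - 5*(-7))/6 = -5*(-13 + 35)/6 = -⅚*22 = -55/3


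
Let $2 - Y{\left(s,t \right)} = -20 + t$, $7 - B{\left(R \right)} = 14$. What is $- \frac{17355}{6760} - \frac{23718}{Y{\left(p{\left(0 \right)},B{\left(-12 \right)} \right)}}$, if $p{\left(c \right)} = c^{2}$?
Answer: $- \frac{2474415}{3016} \approx -820.43$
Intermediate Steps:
$B{\left(R \right)} = -7$ ($B{\left(R \right)} = 7 - 14 = -7$)
$Y{\left(s,t \right)} = 22 - t$ ($Y{\left(s,t \right)} = 2 - \left(-20 + t\right) = 22 - t$)
$- \frac{17355}{6760} - \frac{23718}{Y{\left(p{\left(0 \right)},B{\left(-12 \right)} \right)}} = - \frac{17355}{6760} - \frac{23718}{22 - -7} = \left(-17355\right) \frac{1}{6760} - \frac{23718}{22 + 7} = - \frac{267}{104} - \frac{23718}{29} = - \frac{2474415}{3016}$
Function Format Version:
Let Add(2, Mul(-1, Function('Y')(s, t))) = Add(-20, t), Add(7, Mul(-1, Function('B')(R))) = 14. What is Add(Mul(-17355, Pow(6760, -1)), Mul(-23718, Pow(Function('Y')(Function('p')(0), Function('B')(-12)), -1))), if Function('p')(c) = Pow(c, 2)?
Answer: Rational(-2474415, 3016) ≈ -820.43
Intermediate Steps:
Function('B')(R) = -7 (Function('B')(R) = Add(7, Mul(-1, 14)) = Add(7, -14) = -7)
Function('Y')(s, t) = Add(22, Mul(-1, t)) (Function('Y')(s, t) = Add(2, Mul(-1, Add(-20, t))) = Add(2, Add(20, Mul(-1, t))) = Add(22, Mul(-1, t)))
Add(Mul(-17355, Pow(6760, -1)), Mul(-23718, Pow(Function('Y')(Function('p')(0), Function('B')(-12)), -1))) = Add(Mul(-17355, Pow(6760, -1)), Mul(-23718, Pow(Add(22, Mul(-1, -7)), -1))) = Add(Mul(-17355, Rational(1, 6760)), Mul(-23718, Pow(Add(22, 7), -1))) = Add(Rational(-267, 104), Mul(-23718, Pow(29, -1))) = Add(Rational(-267, 104), Mul(-23718, Rational(1, 29))) = Add(Rational(-267, 104), Rational(-23718, 29)) = Rational(-2474415, 3016)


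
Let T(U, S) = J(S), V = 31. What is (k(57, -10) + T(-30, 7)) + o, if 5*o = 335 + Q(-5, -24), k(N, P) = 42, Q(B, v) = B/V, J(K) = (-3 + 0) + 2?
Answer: 3347/31 ≈ 107.97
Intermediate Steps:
J(K) = -1 (J(K) = -3 + 2 = -1)
T(U, S) = -1
Q(B, v) = B/31
o = 2076/31 (o = (335 + (1/31)*(-5))/5 = (335 - 5/31)/5 = (⅕)*(10380/31) = 2076/31 ≈ 66.968)
(k(57, -10) + T(-30, 7)) + o = (42 - 1) + 2076/31 = 41 + 2076/31 = 3347/31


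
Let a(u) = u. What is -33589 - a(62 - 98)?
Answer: -33553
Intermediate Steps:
-33589 - a(62 - 98) = -33589 - (62 - 98) = -33589 - 1*(-36) = -33589 + 36 = -33553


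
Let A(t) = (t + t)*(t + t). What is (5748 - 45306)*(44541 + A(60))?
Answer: -2331588078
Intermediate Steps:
A(t) = 4*t² (A(t) = (2*t)*(2*t) = 4*t²)
(5748 - 45306)*(44541 + A(60)) = (5748 - 45306)*(44541 + 4*60²) = -39558*(44541 + 4*3600) = -39558*(44541 + 14400) = -39558*58941 = -2331588078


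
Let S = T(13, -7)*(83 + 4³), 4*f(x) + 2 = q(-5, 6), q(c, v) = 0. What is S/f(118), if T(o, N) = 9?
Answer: -2646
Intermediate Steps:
f(x) = -½ (f(x) = -½ + (¼)*0 = -½ + 0 = -½)
S = 1323 (S = 9*(83 + 4³) = 9*(83 + 64) = 9*147 = 1323)
S/f(118) = 1323/(-½) = 1323*(-2) = -2646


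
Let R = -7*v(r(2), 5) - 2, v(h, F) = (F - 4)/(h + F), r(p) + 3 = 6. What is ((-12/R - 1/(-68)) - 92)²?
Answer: 18861451569/2446096 ≈ 7710.8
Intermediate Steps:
r(p) = 3 (r(p) = -3 + 6 = 3)
v(h, F) = (-4 + F)/(F + h)
R = -23/8 (R = -7*(-4 + 5)/(5 + 3) - 2 = -7/8 - 2 = -23/8 ≈ -2.8750)
((-12/R - 1/(-68)) - 92)² = ((-12/(-23/8) - 1/(-68)) - 92)² = ((-12*(-8/23) - 1*(-1/68)) - 92)² = ((96/23 + 1/68) - 92)² = (6551/1564 - 92)² = (-137337/1564)² = 18861451569/2446096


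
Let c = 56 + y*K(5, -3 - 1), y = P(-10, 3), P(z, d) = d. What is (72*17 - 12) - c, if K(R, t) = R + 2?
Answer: 1135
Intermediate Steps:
K(R, t) = 2 + R
y = 3
c = 77 (c = 56 + 3*(2 + 5) = 56 + 3*7 = 56 + 21 = 77)
(72*17 - 12) - c = (72*17 - 12) - 1*77 = (1224 - 12) - 77 = 1212 - 77 = 1135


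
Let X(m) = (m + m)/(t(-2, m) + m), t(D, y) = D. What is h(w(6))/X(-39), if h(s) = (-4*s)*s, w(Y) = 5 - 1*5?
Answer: 0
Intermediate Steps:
w(Y) = 0 (w(Y) = 5 - 5 = 0)
h(s) = -4*s²
X(m) = 2*m/(-2 + m) (X(m) = (m + m)/(-2 + m) = (2*m)/(-2 + m) = 2*m/(-2 + m))
h(w(6))/X(-39) = (-4*0²)/((2*(-39)/(-2 - 39))) = (-4*0)/((2*(-39)/(-41))) = 0/((2*(-39)*(-1/41))) = 0/(78/41) = 0*(41/78) = 0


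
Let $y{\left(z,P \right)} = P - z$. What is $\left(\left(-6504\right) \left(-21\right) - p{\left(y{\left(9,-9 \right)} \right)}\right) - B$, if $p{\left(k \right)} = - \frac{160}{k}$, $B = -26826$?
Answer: $\frac{1470610}{9} \approx 1.634 \cdot 10^{5}$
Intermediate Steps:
$\left(\left(-6504\right) \left(-21\right) - p{\left(y{\left(9,-9 \right)} \right)}\right) - B = \left(\left(-6504\right) \left(-21\right) - - \frac{160}{-9 - 9}\right) - -26826 = \left(136584 - - \frac{160}{-9 - 9}\right) + 26826 = \left(136584 - - \frac{160}{-18}\right) + 26826 = \left(136584 - \left(-160\right) \left(- \frac{1}{18}\right)\right) + 26826 = \left(136584 - \frac{80}{9}\right) + 26826 = \frac{1229176}{9} + 26826 = \frac{1470610}{9}$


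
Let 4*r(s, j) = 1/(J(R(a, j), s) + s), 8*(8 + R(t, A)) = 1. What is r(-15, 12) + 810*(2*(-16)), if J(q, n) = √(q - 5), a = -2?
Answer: -49325790/1903 - I*√206/3806 ≈ -25920.0 - 0.0037711*I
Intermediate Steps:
R(t, A) = -63/8 (R(t, A) = -8 + (⅛)*1 = -8 + ⅛ = -63/8)
J(q, n) = √(-5 + q)
r(s, j) = 1/(4*(s + I*√206/4)) (r(s, j) = 1/(4*(√(-5 - 63/8) + s)) = 1/(4*(√(-103/8) + s)) = 1/(4*(I*√206/4 + s)) = 1/(4*(s + I*√206/4)))
r(-15, 12) + 810*(2*(-16)) = 1/(4*(-15) + I*√206) + 810*(2*(-16)) = 1/(-60 + I*√206) + 810*(-32) = 1/(-60 + I*√206) - 25920 = -25920 + 1/(-60 + I*√206)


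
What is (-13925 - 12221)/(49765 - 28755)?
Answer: -13073/10505 ≈ -1.2445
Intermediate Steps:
(-13925 - 12221)/(49765 - 28755) = -26146/21010 = -26146*1/21010 = -13073/10505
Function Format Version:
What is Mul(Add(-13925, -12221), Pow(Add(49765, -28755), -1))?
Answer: Rational(-13073, 10505) ≈ -1.2445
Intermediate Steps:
Mul(Add(-13925, -12221), Pow(Add(49765, -28755), -1)) = Mul(-26146, Pow(21010, -1)) = Mul(-26146, Rational(1, 21010)) = Rational(-13073, 10505)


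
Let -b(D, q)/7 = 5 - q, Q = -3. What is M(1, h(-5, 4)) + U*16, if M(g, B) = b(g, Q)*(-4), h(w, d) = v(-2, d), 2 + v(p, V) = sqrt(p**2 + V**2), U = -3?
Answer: 176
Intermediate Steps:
v(p, V) = -2 + sqrt(V**2 + p**2) (v(p, V) = -2 + sqrt(p**2 + V**2) = -2 + sqrt(V**2 + p**2))
h(w, d) = -2 + sqrt(4 + d**2) (h(w, d) = -2 + sqrt(d**2 + (-2)**2) = -2 + sqrt(d**2 + 4) = -2 + sqrt(4 + d**2))
b(D, q) = -35 + 7*q (b(D, q) = -7*(5 - q) = -35 + 7*q)
M(g, B) = 224 (M(g, B) = (-35 + 7*(-3))*(-4) = (-35 - 21)*(-4) = -56*(-4) = 224)
M(1, h(-5, 4)) + U*16 = 224 - 3*16 = 224 - 48 = 176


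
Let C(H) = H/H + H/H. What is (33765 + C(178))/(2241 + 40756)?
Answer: 33767/42997 ≈ 0.78533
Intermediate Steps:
C(H) = 2 (C(H) = 1 + 1 = 2)
(33765 + C(178))/(2241 + 40756) = (33765 + 2)/(2241 + 40756) = 33767/42997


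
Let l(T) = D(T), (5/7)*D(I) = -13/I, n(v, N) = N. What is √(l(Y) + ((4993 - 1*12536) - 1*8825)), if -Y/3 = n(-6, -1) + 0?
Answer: I*√3684165/15 ≈ 127.96*I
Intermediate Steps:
D(I) = -91/(5*I) (D(I) = 7*(-13/I)/5 = -91/(5*I))
Y = 3 (Y = -3*(-1 + 0) = -3*(-1) = 3)
l(T) = -91/(5*T)
√(l(Y) + ((4993 - 1*12536) - 1*8825)) = √(-91/5/3 + ((4993 - 1*12536) - 1*8825)) = √(-91/5*⅓ + ((4993 - 12536) - 8825)) = √(-91/15 + (-7543 - 8825)) = √(-91/15 - 16368) = √(-245611/15) = I*√3684165/15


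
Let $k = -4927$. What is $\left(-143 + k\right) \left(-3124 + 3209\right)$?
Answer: $-430950$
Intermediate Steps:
$\left(-143 + k\right) \left(-3124 + 3209\right) = \left(-143 - 4927\right) \left(-3124 + 3209\right) = \left(-5070\right) 85 = -430950$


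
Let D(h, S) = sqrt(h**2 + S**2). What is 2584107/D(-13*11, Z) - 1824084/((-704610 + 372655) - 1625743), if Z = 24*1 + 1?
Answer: 101338/108761 + 63027*sqrt(21074)/514 ≈ 17802.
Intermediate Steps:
Z = 25 (Z = 24 + 1 = 25)
D(h, S) = sqrt(S**2 + h**2)
2584107/D(-13*11, Z) - 1824084/((-704610 + 372655) - 1625743) = 2584107/(sqrt(25**2 + (-13*11)**2)) - 1824084/((-704610 + 372655) - 1625743) = 2584107/(sqrt(625 + (-143)**2)) - 1824084/(-331955 - 1625743) = 2584107/(sqrt(625 + 20449)) - 1824084/(-1957698) = 2584107/(sqrt(21074)) - 1824084*(-1/1957698) = 2584107*(sqrt(21074)/21074) + 101338/108761 = 63027*sqrt(21074)/514 + 101338/108761 = 101338/108761 + 63027*sqrt(21074)/514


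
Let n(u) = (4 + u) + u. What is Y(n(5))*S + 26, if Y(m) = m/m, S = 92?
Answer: 118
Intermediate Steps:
n(u) = 4 + 2*u
Y(m) = 1
Y(n(5))*S + 26 = 1*92 + 26 = 92 + 26 = 118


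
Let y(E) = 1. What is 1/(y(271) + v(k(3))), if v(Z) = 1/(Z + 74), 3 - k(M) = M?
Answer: 74/75 ≈ 0.98667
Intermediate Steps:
k(M) = 3 - M
v(Z) = 1/(74 + Z)
1/(y(271) + v(k(3))) = 1/(1 + 1/(74 + (3 - 1*3))) = 1/(1 + 1/(74 + (3 - 3))) = 1/(1 + 1/(74 + 0)) = 1/(1 + 1/74) = 1/(75/74) = 74/75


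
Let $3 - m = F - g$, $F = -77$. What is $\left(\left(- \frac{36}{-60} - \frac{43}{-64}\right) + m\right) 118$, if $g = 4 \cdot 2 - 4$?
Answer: $\frac{1609933}{160} \approx 10062.0$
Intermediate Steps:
$g = 4$ ($g = 8 - 4 = 4$)
$m = 84$ ($m = 3 - \left(-77 - 4\right) = 3 - -81 = 3 + 81 = 84$)
$\left(\left(- \frac{36}{-60} - \frac{43}{-64}\right) + m\right) 118 = \left(\left(- \frac{36}{-60} - \frac{43}{-64}\right) + 84\right) 118 = \left(\left(\left(-36\right) \left(- \frac{1}{60}\right) - - \frac{43}{64}\right) + 84\right) 118 = \left(\left(\frac{3}{5} + \frac{43}{64}\right) + 84\right) 118 = \left(\frac{407}{320} + 84\right) 118 = \frac{27287}{320} \cdot 118 = \frac{1609933}{160}$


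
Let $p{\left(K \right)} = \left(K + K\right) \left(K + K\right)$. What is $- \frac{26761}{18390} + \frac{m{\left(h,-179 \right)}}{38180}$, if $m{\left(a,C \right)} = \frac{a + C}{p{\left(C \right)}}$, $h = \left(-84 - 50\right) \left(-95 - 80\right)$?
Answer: $- \frac{13094921402303}{8998781495280} \approx -1.4552$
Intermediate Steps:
$p{\left(K \right)} = 4 K^{2}$ ($p{\left(K \right)} = 2 K 2 K = 4 K^{2}$)
$h = 23450$ ($h = \left(-134\right) \left(-175\right) = 23450$)
$m{\left(a,C \right)} = \frac{C + a}{4 C^{2}}$ ($m{\left(a,C \right)} = \frac{a + C}{4 C^{2}} = \left(C + a\right) \frac{1}{4 C^{2}} = \frac{C + a}{4 C^{2}}$)
$- \frac{26761}{18390} + \frac{m{\left(h,-179 \right)}}{38180} = - \frac{26761}{18390} + \frac{\frac{1}{4} \cdot \frac{1}{32041} \left(-179 + 23450\right)}{38180} = \left(-26761\right) \frac{1}{18390} + \frac{1}{4} \cdot \frac{1}{32041} \cdot 23271 \cdot \frac{1}{38180} = - \frac{26761}{18390} + \frac{23271}{128164} \cdot \frac{1}{38180} = - \frac{26761}{18390} + \frac{23271}{4893301520} = - \frac{13094921402303}{8998781495280}$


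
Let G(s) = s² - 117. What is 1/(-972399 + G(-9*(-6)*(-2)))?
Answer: -1/960852 ≈ -1.0407e-6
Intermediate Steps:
G(s) = -117 + s²
1/(-972399 + G(-9*(-6)*(-2))) = 1/(-972399 + (-117 + (-9*(-6)*(-2))²)) = 1/(-972399 + (-117 + (54*(-2))²)) = 1/(-972399 + (-117 + (-108)²)) = 1/(-972399 + (-117 + 11664)) = 1/(-972399 + 11547) = 1/(-960852) = -1/960852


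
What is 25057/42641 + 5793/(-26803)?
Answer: 424583458/1142906723 ≈ 0.37149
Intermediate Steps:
25057/42641 + 5793/(-26803) = 25057*(1/42641) + 5793*(-1/26803) = 25057/42641 - 5793/26803 = 424583458/1142906723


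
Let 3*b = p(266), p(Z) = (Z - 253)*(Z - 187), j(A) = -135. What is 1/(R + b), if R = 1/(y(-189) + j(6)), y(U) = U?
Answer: 324/110915 ≈ 0.0029212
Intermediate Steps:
p(Z) = (-253 + Z)*(-187 + Z)
R = -1/324 (R = 1/(-189 - 135) = 1/(-324) = -1/324 ≈ -0.0030864)
b = 1027/3 (b = (47311 + 266**2 - 440*266)/3 = (47311 + 70756 - 117040)/3 = (1/3)*1027 = 1027/3 ≈ 342.33)
1/(R + b) = 1/(-1/324 + 1027/3) = 1/(110915/324) = 324/110915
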